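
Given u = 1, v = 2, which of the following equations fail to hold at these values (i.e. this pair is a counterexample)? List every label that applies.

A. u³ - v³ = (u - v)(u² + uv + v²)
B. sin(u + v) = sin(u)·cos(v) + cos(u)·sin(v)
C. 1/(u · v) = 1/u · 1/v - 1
C

Evaluating each claim at the given values:
A. LHS = -7, RHS = -7 → holds here (LHS = RHS)
B. LHS = sin(3) ≈ 0.1411, RHS = sin(1)·cos(2) + sin(2)·cos(1) ≈ 0.1411 → holds here (LHS = RHS)
C. LHS = 1/2, RHS = -1/2 → fails here (LHS ≠ RHS)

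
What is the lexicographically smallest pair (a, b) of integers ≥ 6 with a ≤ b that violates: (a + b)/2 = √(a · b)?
At (6, 6): both sides equal 6, so it holds there.

Substituting (6, 7) into the claim:
LHS = (6 + 7)/2 = 13/2
RHS = √(6 · 7) = √(42) ≈ 6.481

Since LHS ≠ RHS, this pair disproves the claim, and no lexicographically smaller pair (a ≤ b, integers ≥ 6) does.

For instance (9, 11) is also a counterexample (LHS = 10, RHS = 3·√(11) ≈ 9.95), but it's lexicographically larger.

Answer: (a, b) = (6, 7)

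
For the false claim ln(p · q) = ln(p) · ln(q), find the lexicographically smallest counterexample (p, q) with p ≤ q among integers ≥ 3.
(p, q) = (3, 3)

Substituting (3, 3) into the claim:
LHS = ln(3 · 3) = ln(9) ≈ 2.197
RHS = ln(3) · ln(3) = ln(3)² ≈ 1.207

Since LHS ≠ RHS, this pair disproves the claim, and no lexicographically smaller pair (p ≤ q, integers ≥ 3) does.

For instance (6, 6) is also a counterexample (LHS = ln(36) ≈ 3.584, RHS = ln(6)² ≈ 3.21), but it's lexicographically larger.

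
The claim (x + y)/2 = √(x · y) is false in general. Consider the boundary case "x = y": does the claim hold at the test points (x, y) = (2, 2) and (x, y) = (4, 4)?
Yes, holds at both test points

At (2, 2): LHS = 2, RHS = 2 → equal
At (4, 4): LHS = 4, RHS = 4 → equal

So the claim does hold at both of these boundary points, even though it is not an identity.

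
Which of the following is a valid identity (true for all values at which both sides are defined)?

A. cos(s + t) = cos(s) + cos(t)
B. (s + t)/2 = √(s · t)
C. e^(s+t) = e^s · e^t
C

A: fails at (2, 2) — LHS = cos(4) ≈ -0.6536, RHS = 2·cos(2) ≈ -0.8323.
B: fails at (4, 6) — LHS = 5, RHS = 2·√(6) ≈ 4.899.
C: holds — e.g. at (1, 2), both sides equal e^3 ≈ 20.09.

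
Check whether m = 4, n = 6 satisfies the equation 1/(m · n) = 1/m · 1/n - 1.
Substituting m = 4, n = 6:

LHS = 1/(4 · 6) = 1/24
RHS = 1/4 · 1/6 - 1 = -23/24

LHS ≠ RHS, so the equation does not hold at this point.

Answer: Fails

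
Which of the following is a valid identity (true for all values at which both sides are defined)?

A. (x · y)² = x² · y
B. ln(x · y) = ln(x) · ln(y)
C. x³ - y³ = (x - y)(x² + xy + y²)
A: fails at (3, 5) — LHS = 225, RHS = 45.
B: fails at (2, 5) — LHS = ln(10) ≈ 2.303, RHS = ln(2)·ln(5) ≈ 1.116.
C: holds — e.g. at (4, 4), both sides equal 0.

Answer: C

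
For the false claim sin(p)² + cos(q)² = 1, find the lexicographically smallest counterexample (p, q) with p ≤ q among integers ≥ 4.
(p, q) = (4, 5)

At (4, 4): both sides equal 1, so it holds there.

Substituting (4, 5) into the claim:
LHS = sin(4)² + cos(5)² ≈ 0.6532
RHS = 1

Since LHS ≠ RHS, this pair disproves the claim, and no lexicographically smaller pair (p ≤ q, integers ≥ 4) does.

For instance (6, 7) is also a counterexample (LHS = sin(6)² + cos(7)² ≈ 0.6464, RHS = 1), but it's lexicographically larger.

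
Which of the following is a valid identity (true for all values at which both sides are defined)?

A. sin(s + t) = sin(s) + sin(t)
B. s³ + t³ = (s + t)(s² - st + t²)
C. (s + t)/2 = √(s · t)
A: fails at (2, 3) — LHS = sin(5) ≈ -0.9589, RHS = sin(3) + sin(2) ≈ 1.05.
B: holds — e.g. at (1, 3), both sides equal 28.
C: fails at (2, 7) — LHS = 9/2, RHS = √(14) ≈ 3.742.

Answer: B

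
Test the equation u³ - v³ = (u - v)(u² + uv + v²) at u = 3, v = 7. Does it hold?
Substituting u = 3, v = 7:

LHS = 3³ - 7³ = -316
RHS = (3 - 7)(3² + 3·7 + 7²) = -316

LHS = RHS, so the equation holds at this point.

Answer: Holds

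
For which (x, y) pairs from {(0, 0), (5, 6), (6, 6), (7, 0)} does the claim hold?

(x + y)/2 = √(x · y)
Testing each pair:
(0, 0): LHS = 0, RHS = 0 → holds
(5, 6): LHS = 11/2, RHS = √(30) ≈ 5.477 → fails
(6, 6): LHS = 6, RHS = 6 → holds
(7, 0): LHS = 7/2, RHS = 0 → fails

2 of 4 pairs satisfy the claim.

Answer: (0, 0), (6, 6)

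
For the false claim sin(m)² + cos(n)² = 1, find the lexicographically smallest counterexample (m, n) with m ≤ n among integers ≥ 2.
Substituting (2, 3) into the claim:
LHS = sin(2)² + cos(3)² ≈ 1.807
RHS = 1

Since LHS ≠ RHS, this pair disproves the claim, and no lexicographically smaller pair (m ≤ n, integers ≥ 2) does.

For instance (7, 8) is also a counterexample (LHS = cos(8)² + sin(7)² ≈ 0.4528, RHS = 1), but it's lexicographically larger.

Answer: (m, n) = (2, 3)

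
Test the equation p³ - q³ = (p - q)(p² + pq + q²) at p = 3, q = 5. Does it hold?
Substituting p = 3, q = 5:

LHS = 3³ - 5³ = -98
RHS = (3 - 5)(3² + 3·5 + 5²) = -98

LHS = RHS, so the equation holds at this point.

Answer: Holds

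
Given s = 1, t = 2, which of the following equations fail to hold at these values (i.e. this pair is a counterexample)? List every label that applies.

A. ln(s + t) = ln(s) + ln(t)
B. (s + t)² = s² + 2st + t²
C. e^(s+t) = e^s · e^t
Evaluating each claim at the given values:
A. LHS = ln(3) ≈ 1.099, RHS = ln(2) ≈ 0.6931 → fails here (LHS ≠ RHS)
B. LHS = 9, RHS = 9 → holds here (LHS = RHS)
C. LHS = e^3 ≈ 20.09, RHS = e^3 ≈ 20.09 → holds here (LHS = RHS)

Answer: A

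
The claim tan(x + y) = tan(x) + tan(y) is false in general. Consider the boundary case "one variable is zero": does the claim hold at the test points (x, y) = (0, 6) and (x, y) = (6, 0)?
At (0, 6): LHS = tan(6) ≈ -0.291, RHS = tan(6) ≈ -0.291 → equal
At (6, 0): LHS = tan(6) ≈ -0.291, RHS = tan(6) ≈ -0.291 → equal

So the claim does hold at both of these boundary points, even though it is not an identity.

Answer: Yes, holds at both test points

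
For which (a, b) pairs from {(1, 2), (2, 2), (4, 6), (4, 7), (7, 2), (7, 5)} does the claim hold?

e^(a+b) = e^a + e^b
Testing each pair:
(1, 2): LHS = e^3 ≈ 20.09, RHS = e + e^2 ≈ 10.11 → fails
(2, 2): LHS = e^4 ≈ 54.6, RHS = 2·e^2 ≈ 14.78 → fails
(4, 6): LHS = e^10 ≈ 22026.5, RHS = e^4 + e^6 ≈ 458 → fails
(4, 7): LHS = e^11 ≈ 59874.1, RHS = e^4 + e^7 ≈ 1151 → fails
(7, 2): LHS = e^9 ≈ 8103, RHS = e^2 + e^7 ≈ 1104 → fails
(7, 5): LHS = e^12 ≈ 162754.8, RHS = e^5 + e^7 ≈ 1245 → fails

No pair satisfies the claim.

Answer: None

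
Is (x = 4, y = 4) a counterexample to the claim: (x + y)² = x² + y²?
Yes

Substituting x = 4, y = 4:
LHS = (4 + 4)² = 64
RHS = 4² + 4² = 32

Since LHS ≠ RHS, this pair disproves the claim.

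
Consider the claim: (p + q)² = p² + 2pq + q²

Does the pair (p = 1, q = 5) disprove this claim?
No

Substituting p = 1, q = 5:
LHS = (1 + 5)² = 36
RHS = 1² + 2·1·5 + 5² = 36

The sides agree, so this pair does not disprove the claim.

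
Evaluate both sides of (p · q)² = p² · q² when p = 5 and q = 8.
LHS = (5 · 8)² = 1600
RHS = 5² · 8² = 1600

LHS = RHS: the two sides agree.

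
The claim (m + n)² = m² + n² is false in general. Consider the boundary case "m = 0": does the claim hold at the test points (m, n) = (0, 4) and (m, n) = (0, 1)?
Yes, holds at both test points

At (0, 4): LHS = 16, RHS = 16 → equal
At (0, 1): LHS = 1, RHS = 1 → equal

So the claim does hold at both of these boundary points, even though it is not an identity.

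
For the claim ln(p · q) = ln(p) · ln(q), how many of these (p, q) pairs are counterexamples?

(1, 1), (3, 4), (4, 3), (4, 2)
3

Testing each pair:
(1, 1): LHS = 0, RHS = 0 → satisfies claim
(3, 4): LHS = ln(12) ≈ 2.485, RHS = ln(3)·ln(4) ≈ 1.523 → counterexample
(4, 3): LHS = ln(12) ≈ 2.485, RHS = ln(3)·ln(4) ≈ 1.523 → counterexample
(4, 2): LHS = ln(8) ≈ 2.079, RHS = ln(2)·ln(4) ≈ 0.9609 → counterexample

That makes 3 counterexamples.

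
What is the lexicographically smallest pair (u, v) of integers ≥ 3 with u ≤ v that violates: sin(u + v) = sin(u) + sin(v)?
(u, v) = (3, 3)

Substituting (3, 3) into the claim:
LHS = sin(3 + 3) = sin(6) ≈ -0.2794
RHS = sin(3) + sin(3) = 2·sin(3) ≈ 0.2822

Since LHS ≠ RHS, this pair disproves the claim, and no lexicographically smaller pair (u ≤ v, integers ≥ 3) does.

For instance (9, 10) is also a counterexample (LHS = sin(19) ≈ 0.1499, RHS = sin(10) + sin(9) ≈ -0.1319), but it's lexicographically larger.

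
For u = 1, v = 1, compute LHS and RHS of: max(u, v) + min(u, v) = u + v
LHS = max(1, 1) + min(1, 1) = 2
RHS = 1 + 1 = 2

LHS = RHS: the two sides agree.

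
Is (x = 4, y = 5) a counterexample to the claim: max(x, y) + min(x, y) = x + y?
No

Substituting x = 4, y = 5:
LHS = max(4, 5) + min(4, 5) = 9
RHS = 4 + 5 = 9

The sides agree, so this pair does not disprove the claim.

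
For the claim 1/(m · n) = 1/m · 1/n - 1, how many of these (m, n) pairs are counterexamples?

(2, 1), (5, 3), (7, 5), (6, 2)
Testing each pair:
(2, 1): LHS = 1/2, RHS = -1/2 → counterexample
(5, 3): LHS = 1/15, RHS = -14/15 → counterexample
(7, 5): LHS = 1/35, RHS = -34/35 → counterexample
(6, 2): LHS = 1/12, RHS = -11/12 → counterexample

That makes 4 counterexamples.

Answer: 4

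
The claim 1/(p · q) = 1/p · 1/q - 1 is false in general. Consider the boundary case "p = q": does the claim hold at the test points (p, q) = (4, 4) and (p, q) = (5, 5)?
No, fails at both test points

At (4, 4): LHS = 1/16 ≠ RHS = -15/16
At (5, 5): LHS = 1/25 ≠ RHS = -24/25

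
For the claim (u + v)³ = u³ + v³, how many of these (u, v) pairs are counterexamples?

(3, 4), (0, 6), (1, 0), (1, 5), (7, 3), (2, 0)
Testing each pair:
(3, 4): LHS = 343, RHS = 91 → counterexample
(0, 6): LHS = 216, RHS = 216 → satisfies claim
(1, 0): LHS = 1, RHS = 1 → satisfies claim
(1, 5): LHS = 216, RHS = 126 → counterexample
(7, 3): LHS = 1000, RHS = 370 → counterexample
(2, 0): LHS = 8, RHS = 8 → satisfies claim

That makes 3 counterexamples.

Answer: 3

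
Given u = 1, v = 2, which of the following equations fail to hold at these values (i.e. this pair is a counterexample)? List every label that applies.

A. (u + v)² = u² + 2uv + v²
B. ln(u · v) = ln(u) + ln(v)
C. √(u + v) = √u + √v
Evaluating each claim at the given values:
A. LHS = 9, RHS = 9 → holds here (LHS = RHS)
B. LHS = ln(2) ≈ 0.6931, RHS = ln(2) ≈ 0.6931 → holds here (LHS = RHS)
C. LHS = √(3) ≈ 1.732, RHS = 1 + √(2) ≈ 2.414 → fails here (LHS ≠ RHS)

Answer: C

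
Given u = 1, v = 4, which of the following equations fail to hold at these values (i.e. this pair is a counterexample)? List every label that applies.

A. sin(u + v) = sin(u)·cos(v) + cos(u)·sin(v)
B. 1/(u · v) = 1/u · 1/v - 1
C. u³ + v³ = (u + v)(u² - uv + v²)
B

Evaluating each claim at the given values:
A. LHS = sin(5) ≈ -0.9589, RHS = sin(1)·cos(4) + sin(4)·cos(1) ≈ -0.9589 → holds here (LHS = RHS)
B. LHS = 1/4, RHS = -3/4 → fails here (LHS ≠ RHS)
C. LHS = 65, RHS = 65 → holds here (LHS = RHS)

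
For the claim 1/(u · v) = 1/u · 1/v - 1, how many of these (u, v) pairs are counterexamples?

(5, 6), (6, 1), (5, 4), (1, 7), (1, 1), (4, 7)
6

Testing each pair:
(5, 6): LHS = 1/30, RHS = -29/30 → counterexample
(6, 1): LHS = 1/6, RHS = -5/6 → counterexample
(5, 4): LHS = 1/20, RHS = -19/20 → counterexample
(1, 7): LHS = 1/7, RHS = -6/7 → counterexample
(1, 1): LHS = 1, RHS = 0 → counterexample
(4, 7): LHS = 1/28, RHS = -27/28 → counterexample

That makes 6 counterexamples.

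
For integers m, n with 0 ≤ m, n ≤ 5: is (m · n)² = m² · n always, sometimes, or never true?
It holds at (m, n) = (0, 4) (both sides equal 0), but fails at (m, n) = (1, 4) (LHS = 16, RHS = 4).

Answer: Sometimes true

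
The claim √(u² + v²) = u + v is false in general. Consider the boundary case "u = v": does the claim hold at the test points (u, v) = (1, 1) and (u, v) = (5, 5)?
At (1, 1): LHS = √(2) ≈ 1.414 ≠ RHS = 2
At (5, 5): LHS = 5·√(2) ≈ 7.071 ≠ RHS = 10

Answer: No, fails at both test points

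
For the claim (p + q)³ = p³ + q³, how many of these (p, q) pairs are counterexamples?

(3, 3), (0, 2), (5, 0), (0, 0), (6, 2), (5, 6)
3

Testing each pair:
(3, 3): LHS = 216, RHS = 54 → counterexample
(0, 2): LHS = 8, RHS = 8 → satisfies claim
(5, 0): LHS = 125, RHS = 125 → satisfies claim
(0, 0): LHS = 0, RHS = 0 → satisfies claim
(6, 2): LHS = 512, RHS = 224 → counterexample
(5, 6): LHS = 1331, RHS = 341 → counterexample

That makes 3 counterexamples.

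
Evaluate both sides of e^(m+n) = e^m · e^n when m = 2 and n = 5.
LHS = e^(2+5) = e^7 ≈ 1097
RHS = e^2 · e^5 = e^7 ≈ 1097

LHS = RHS: the two sides agree.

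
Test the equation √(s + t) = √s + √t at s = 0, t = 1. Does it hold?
Substituting s = 0, t = 1:

LHS = √(0 + 1) = 1
RHS = √0 + √1 = 1

LHS = RHS, so the equation holds at this point.

Answer: Holds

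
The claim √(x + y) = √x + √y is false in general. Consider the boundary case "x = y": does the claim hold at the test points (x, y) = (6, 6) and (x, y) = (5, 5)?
At (6, 6): LHS = 2·√(3) ≈ 3.464 ≠ RHS = 2·√(6) ≈ 4.899
At (5, 5): LHS = √(10) ≈ 3.162 ≠ RHS = 2·√(5) ≈ 4.472

Answer: No, fails at both test points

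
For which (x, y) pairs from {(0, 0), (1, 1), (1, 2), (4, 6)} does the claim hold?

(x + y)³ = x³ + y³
(0, 0)

Testing each pair:
(0, 0): LHS = 0, RHS = 0 → holds
(1, 1): LHS = 8, RHS = 2 → fails
(1, 2): LHS = 27, RHS = 9 → fails
(4, 6): LHS = 1000, RHS = 280 → fails

1 of 4 pairs satisfies the claim.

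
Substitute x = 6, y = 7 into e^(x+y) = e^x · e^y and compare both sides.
LHS = e^(6+7) = e^13 ≈ 442413.4
RHS = e^6 · e^7 = e^13 ≈ 442413.4

LHS = RHS: the two sides agree.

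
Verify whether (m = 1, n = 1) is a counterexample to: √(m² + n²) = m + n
Yes

Substituting m = 1, n = 1:
LHS = √(1² + 1²) = √(2) ≈ 1.414
RHS = 1 + 1 = 2

Since LHS ≠ RHS, this pair disproves the claim.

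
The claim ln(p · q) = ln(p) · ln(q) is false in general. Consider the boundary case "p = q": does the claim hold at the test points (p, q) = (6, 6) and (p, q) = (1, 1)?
Only at (1, 1)

At (6, 6): LHS = ln(36) ≈ 3.584 ≠ RHS = ln(6)² ≈ 3.21
At (1, 1): LHS = 0, RHS = 0 → equal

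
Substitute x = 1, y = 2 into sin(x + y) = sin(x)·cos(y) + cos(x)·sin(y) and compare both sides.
LHS = sin(1 + 2) = sin(3) ≈ 0.1411
RHS = sin(1)·cos(2) + cos(1)·sin(2) = sin(1)·cos(2) + sin(2)·cos(1) ≈ 0.1411

LHS = RHS: the two sides agree.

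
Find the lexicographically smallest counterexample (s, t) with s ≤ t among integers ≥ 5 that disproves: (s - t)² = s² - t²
Substituting (5, 6) into the claim:
LHS = (5 - 6)² = 1
RHS = 5² - 6² = -11

Since LHS ≠ RHS, this pair disproves the claim, and no lexicographically smaller pair (s ≤ t, integers ≥ 5) does.

For instance (6, 9) is also a counterexample (LHS = 9, RHS = -45), but it's lexicographically larger.

Answer: (s, t) = (5, 6)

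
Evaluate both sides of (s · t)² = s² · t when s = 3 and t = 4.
LHS = (3 · 4)² = 144
RHS = 3² · 4 = 36

LHS ≠ RHS, so the equation does not hold here.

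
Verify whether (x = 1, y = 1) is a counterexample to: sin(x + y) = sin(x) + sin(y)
Yes

Substituting x = 1, y = 1:
LHS = sin(1 + 1) = sin(2) ≈ 0.9093
RHS = sin(1) + sin(1) = 2·sin(1) ≈ 1.683

Since LHS ≠ RHS, this pair disproves the claim.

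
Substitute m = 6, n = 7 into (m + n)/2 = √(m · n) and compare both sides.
LHS = (6 + 7)/2 = 13/2
RHS = √(6 · 7) = √(42) ≈ 6.481

LHS ≠ RHS (they differ by about 0.01926), so the equation does not hold here.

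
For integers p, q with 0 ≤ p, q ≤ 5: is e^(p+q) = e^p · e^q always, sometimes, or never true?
The identity holds for every pair in the range. For instance at (p, q) = (1, 5): both sides equal e^6 ≈ 403.4.

Answer: Always true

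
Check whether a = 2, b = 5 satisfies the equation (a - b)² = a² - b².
Fails

Substituting a = 2, b = 5:

LHS = (2 - 5)² = 9
RHS = 2² - 5² = -21

LHS ≠ RHS, so the equation does not hold at this point.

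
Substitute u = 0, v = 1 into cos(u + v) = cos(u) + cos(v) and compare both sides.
LHS = cos(0 + 1) = cos(1) ≈ 0.5403
RHS = cos(0) + cos(1) = cos(1) + 1 ≈ 1.54

LHS ≠ RHS (they differ by about 1), so the equation does not hold here.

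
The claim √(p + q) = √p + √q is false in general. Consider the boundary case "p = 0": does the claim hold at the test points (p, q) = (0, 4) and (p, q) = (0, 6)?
At (0, 4): LHS = 2, RHS = 2 → equal
At (0, 6): LHS = √(6) ≈ 2.449, RHS = √(6) ≈ 2.449 → equal

So the claim does hold at both of these boundary points, even though it is not an identity.

Answer: Yes, holds at both test points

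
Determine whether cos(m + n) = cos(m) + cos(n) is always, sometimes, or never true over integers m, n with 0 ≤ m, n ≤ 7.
The claim fails for every pair in the range. For instance at (m, n) = (0, 7): LHS = cos(7) ≈ 0.7539, RHS = cos(7) + 1 ≈ 1.754.

Answer: Never true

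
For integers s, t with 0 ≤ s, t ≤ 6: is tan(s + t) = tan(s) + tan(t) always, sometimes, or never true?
Sometimes true

It holds at (s, t) = (0, 5) (both sides equal tan(5) ≈ -3.381), but fails at (s, t) = (3, 4) (LHS = tan(7) ≈ 0.8714, RHS = tan(3) + tan(4) ≈ 1.015).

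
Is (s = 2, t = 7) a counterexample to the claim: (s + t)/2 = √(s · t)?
Yes

Substituting s = 2, t = 7:
LHS = (2 + 7)/2 = 9/2
RHS = √(2 · 7) = √(14) ≈ 3.742

Since LHS ≠ RHS, this pair disproves the claim.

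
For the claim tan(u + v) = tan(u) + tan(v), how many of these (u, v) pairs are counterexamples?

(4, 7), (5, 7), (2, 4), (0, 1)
Testing each pair:
(4, 7): LHS = tan(11) ≈ -226, RHS = tan(7) + tan(4) ≈ 2.029 → counterexample
(5, 7): LHS = tan(12) ≈ -0.6359, RHS = tan(5) + tan(7) ≈ -2.509 → counterexample
(2, 4): LHS = tan(6) ≈ -0.291, RHS = tan(2) + tan(4) ≈ -1.027 → counterexample
(0, 1): LHS = tan(1) ≈ 1.557, RHS = tan(1) ≈ 1.557 → satisfies claim

That makes 3 counterexamples.

Answer: 3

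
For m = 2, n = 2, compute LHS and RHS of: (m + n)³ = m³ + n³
LHS = (2 + 2)³ = 64
RHS = 2³ + 2³ = 16

LHS ≠ RHS, so the equation does not hold here.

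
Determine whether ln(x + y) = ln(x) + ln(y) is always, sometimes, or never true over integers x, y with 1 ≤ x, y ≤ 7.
It holds at (x, y) = (2, 2) (both sides equal ln(4) ≈ 1.386), but fails at (x, y) = (6, 7) (LHS = ln(13) ≈ 2.565, RHS = ln(6) + ln(7) ≈ 3.738).

Answer: Sometimes true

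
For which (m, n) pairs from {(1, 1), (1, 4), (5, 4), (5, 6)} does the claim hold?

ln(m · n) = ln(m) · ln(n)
(1, 1)

Testing each pair:
(1, 1): LHS = 0, RHS = 0 → holds
(1, 4): LHS = ln(4) ≈ 1.386, RHS = 0 → fails
(5, 4): LHS = ln(20) ≈ 2.996, RHS = ln(4)·ln(5) ≈ 2.231 → fails
(5, 6): LHS = ln(30) ≈ 3.401, RHS = ln(5)·ln(6) ≈ 2.884 → fails

1 of 4 pairs satisfies the claim.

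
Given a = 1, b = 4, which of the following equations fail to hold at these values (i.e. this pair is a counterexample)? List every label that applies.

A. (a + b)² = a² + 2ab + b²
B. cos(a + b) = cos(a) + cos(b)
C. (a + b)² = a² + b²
Evaluating each claim at the given values:
A. LHS = 25, RHS = 25 → holds here (LHS = RHS)
B. LHS = cos(5) ≈ 0.2837, RHS = cos(4) + cos(1) ≈ -0.1133 → fails here (LHS ≠ RHS)
C. LHS = 25, RHS = 17 → fails here (LHS ≠ RHS)

Answer: B, C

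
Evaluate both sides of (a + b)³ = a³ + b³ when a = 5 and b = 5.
LHS = (5 + 5)³ = 1000
RHS = 5³ + 5³ = 250

LHS ≠ RHS, so the equation does not hold here.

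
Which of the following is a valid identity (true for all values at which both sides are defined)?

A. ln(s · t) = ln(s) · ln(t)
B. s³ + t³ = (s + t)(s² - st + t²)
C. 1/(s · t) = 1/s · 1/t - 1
B

A: fails at (1, 2) — LHS = ln(2) ≈ 0.6931, RHS = 0.
B: holds — e.g. at (4, 5), both sides equal 189.
C: fails at (4, 5) — LHS = 1/20, RHS = -19/20.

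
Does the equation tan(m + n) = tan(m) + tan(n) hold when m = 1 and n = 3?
Fails

Substituting m = 1, n = 3:

LHS = tan(1 + 3) = tan(4) ≈ 1.158
RHS = tan(1) + tan(3) ≈ 1.415

LHS ≠ RHS, so the equation does not hold at this point.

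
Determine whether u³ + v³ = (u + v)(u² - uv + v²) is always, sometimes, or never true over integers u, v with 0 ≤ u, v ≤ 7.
The identity holds for every pair in the range. For instance at (u, v) = (3, 6): both sides equal 243.

Answer: Always true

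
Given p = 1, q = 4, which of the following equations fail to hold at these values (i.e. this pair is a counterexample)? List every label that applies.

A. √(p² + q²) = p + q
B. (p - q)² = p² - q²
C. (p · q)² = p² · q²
Evaluating each claim at the given values:
A. LHS = √(17) ≈ 4.123, RHS = 5 → fails here (LHS ≠ RHS)
B. LHS = 9, RHS = -15 → fails here (LHS ≠ RHS)
C. LHS = 16, RHS = 16 → holds here (LHS = RHS)

Answer: A, B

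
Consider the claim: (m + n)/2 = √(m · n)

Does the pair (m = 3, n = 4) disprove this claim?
Yes

Substituting m = 3, n = 4:
LHS = (3 + 4)/2 = 7/2
RHS = √(3 · 4) = 2·√(3) ≈ 3.464

Since LHS ≠ RHS, this pair disproves the claim.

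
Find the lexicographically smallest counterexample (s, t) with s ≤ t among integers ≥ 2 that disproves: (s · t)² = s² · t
Substituting (2, 2) into the claim:
LHS = (2 · 2)² = 16
RHS = 2² · 2 = 8

Since LHS ≠ RHS, this pair disproves the claim, and no lexicographically smaller pair (s ≤ t, integers ≥ 2) does.

For instance (3, 3) is also a counterexample (LHS = 81, RHS = 27), but it's lexicographically larger.

Answer: (s, t) = (2, 2)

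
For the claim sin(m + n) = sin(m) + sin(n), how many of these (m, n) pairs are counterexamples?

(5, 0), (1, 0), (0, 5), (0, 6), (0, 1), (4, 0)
0

Testing each pair:
(5, 0): LHS = sin(5) ≈ -0.9589, RHS = sin(5) ≈ -0.9589 → satisfies claim
(1, 0): LHS = sin(1) ≈ 0.8415, RHS = sin(1) ≈ 0.8415 → satisfies claim
(0, 5): LHS = sin(5) ≈ -0.9589, RHS = sin(5) ≈ -0.9589 → satisfies claim
(0, 6): LHS = sin(6) ≈ -0.2794, RHS = sin(6) ≈ -0.2794 → satisfies claim
(0, 1): LHS = sin(1) ≈ 0.8415, RHS = sin(1) ≈ 0.8415 → satisfies claim
(4, 0): LHS = sin(4) ≈ -0.7568, RHS = sin(4) ≈ -0.7568 → satisfies claim

That makes 0 counterexamples.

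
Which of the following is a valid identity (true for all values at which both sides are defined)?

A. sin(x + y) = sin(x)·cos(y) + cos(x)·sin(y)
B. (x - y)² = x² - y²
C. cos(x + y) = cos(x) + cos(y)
A

A: holds — e.g. at (5, 5), both sides equal sin(10) ≈ -0.544.
B: fails at (4, 6) — LHS = 4, RHS = -20.
C: fails at (0, 1) — LHS = cos(1) ≈ 0.5403, RHS = cos(1) + 1 ≈ 1.54.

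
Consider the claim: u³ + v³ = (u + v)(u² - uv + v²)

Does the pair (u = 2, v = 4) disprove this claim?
No

Substituting u = 2, v = 4:
LHS = 2³ + 4³ = 72
RHS = (2 + 4)(2² - 2·4 + 4²) = 72

The sides agree, so this pair does not disprove the claim.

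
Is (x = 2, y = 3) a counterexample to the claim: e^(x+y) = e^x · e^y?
No

Substituting x = 2, y = 3:
LHS = e^(2+3) = e^5 ≈ 148.4
RHS = e^2 · e^3 = e^5 ≈ 148.4

The sides agree, so this pair does not disprove the claim.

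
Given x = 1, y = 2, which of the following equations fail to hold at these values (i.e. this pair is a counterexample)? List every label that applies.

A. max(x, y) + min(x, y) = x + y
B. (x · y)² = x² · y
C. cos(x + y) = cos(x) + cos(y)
Evaluating each claim at the given values:
A. LHS = 3, RHS = 3 → holds here (LHS = RHS)
B. LHS = 4, RHS = 2 → fails here (LHS ≠ RHS)
C. LHS = cos(3) ≈ -0.99, RHS = cos(2) + cos(1) ≈ 0.1242 → fails here (LHS ≠ RHS)

Answer: B, C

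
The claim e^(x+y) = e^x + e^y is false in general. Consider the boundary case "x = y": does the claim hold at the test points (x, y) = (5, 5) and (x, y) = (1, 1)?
At (5, 5): LHS = e^10 ≈ 22026.5 ≠ RHS = 2·e^5 ≈ 296.8
At (1, 1): LHS = e^2 ≈ 7.389 ≠ RHS = 2·e ≈ 5.437

Answer: No, fails at both test points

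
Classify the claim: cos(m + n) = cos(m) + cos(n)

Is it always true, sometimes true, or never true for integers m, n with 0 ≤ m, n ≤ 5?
Never true

The claim fails for every pair in the range. For instance at (m, n) = (0, 1): LHS = cos(1) ≈ 0.5403, RHS = cos(1) + 1 ≈ 1.54.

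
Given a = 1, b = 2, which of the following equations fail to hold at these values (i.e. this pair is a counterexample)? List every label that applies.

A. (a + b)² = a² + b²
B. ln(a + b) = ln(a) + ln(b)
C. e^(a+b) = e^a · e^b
Evaluating each claim at the given values:
A. LHS = 9, RHS = 5 → fails here (LHS ≠ RHS)
B. LHS = ln(3) ≈ 1.099, RHS = ln(2) ≈ 0.6931 → fails here (LHS ≠ RHS)
C. LHS = e^3 ≈ 20.09, RHS = e^3 ≈ 20.09 → holds here (LHS = RHS)

Answer: A, B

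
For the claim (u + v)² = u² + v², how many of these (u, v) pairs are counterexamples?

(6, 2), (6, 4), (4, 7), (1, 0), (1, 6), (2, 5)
Testing each pair:
(6, 2): LHS = 64, RHS = 40 → counterexample
(6, 4): LHS = 100, RHS = 52 → counterexample
(4, 7): LHS = 121, RHS = 65 → counterexample
(1, 0): LHS = 1, RHS = 1 → satisfies claim
(1, 6): LHS = 49, RHS = 37 → counterexample
(2, 5): LHS = 49, RHS = 29 → counterexample

That makes 5 counterexamples.

Answer: 5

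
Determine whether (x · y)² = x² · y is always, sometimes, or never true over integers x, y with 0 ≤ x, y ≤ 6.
Sometimes true

It holds at (x, y) = (0, 5) (both sides equal 0), but fails at (x, y) = (1, 6) (LHS = 36, RHS = 6).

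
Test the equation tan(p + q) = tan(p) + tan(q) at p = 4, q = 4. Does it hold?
Substituting p = 4, q = 4:

LHS = tan(4 + 4) = tan(8) ≈ -6.8
RHS = tan(4) + tan(4) = 2·tan(4) ≈ 2.316

LHS ≠ RHS, so the equation does not hold at this point.

Answer: Fails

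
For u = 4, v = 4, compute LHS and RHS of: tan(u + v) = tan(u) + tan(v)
LHS = tan(4 + 4) = tan(8) ≈ -6.8
RHS = tan(4) + tan(4) = 2·tan(4) ≈ 2.316

LHS ≠ RHS (they differ by about 9.115), so the equation does not hold here.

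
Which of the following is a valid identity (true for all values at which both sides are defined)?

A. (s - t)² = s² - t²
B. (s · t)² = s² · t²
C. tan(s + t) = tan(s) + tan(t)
A: fails at (5, 8) — LHS = 9, RHS = -39.
B: holds — e.g. at (5, 8), both sides equal 1600.
C: fails at (2, 7) — LHS = tan(9) ≈ -0.4523, RHS = tan(2) + tan(7) ≈ -1.314.

Answer: B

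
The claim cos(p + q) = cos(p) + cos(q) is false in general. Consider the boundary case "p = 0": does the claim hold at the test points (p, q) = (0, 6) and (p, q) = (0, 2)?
At (0, 6): LHS = cos(6) ≈ 0.9602 ≠ RHS = cos(6) + 1 ≈ 1.96
At (0, 2): LHS = cos(2) ≈ -0.4161 ≠ RHS = cos(2) + 1 ≈ 0.5839

Answer: No, fails at both test points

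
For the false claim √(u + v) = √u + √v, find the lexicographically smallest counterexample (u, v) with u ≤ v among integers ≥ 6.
(u, v) = (6, 6)

Substituting (6, 6) into the claim:
LHS = √(6 + 6) = 2·√(3) ≈ 3.464
RHS = √6 + √6 = 2·√(6) ≈ 4.899

Since LHS ≠ RHS, this pair disproves the claim, and no lexicographically smaller pair (u ≤ v, integers ≥ 6) does.

For instance (13, 13) is also a counterexample (LHS = √(26) ≈ 5.099, RHS = 2·√(13) ≈ 7.211), but it's lexicographically larger.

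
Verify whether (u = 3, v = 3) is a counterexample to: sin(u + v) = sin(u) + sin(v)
Yes

Substituting u = 3, v = 3:
LHS = sin(3 + 3) = sin(6) ≈ -0.2794
RHS = sin(3) + sin(3) = 2·sin(3) ≈ 0.2822

Since LHS ≠ RHS, this pair disproves the claim.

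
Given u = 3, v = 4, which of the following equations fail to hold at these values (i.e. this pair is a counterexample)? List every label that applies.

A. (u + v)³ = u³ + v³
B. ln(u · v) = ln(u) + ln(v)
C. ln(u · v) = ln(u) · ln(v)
Evaluating each claim at the given values:
A. LHS = 343, RHS = 91 → fails here (LHS ≠ RHS)
B. LHS = ln(12) ≈ 2.485, RHS = ln(3) + ln(4) ≈ 2.485 → holds here (LHS = RHS)
C. LHS = ln(12) ≈ 2.485, RHS = ln(3)·ln(4) ≈ 1.523 → fails here (LHS ≠ RHS)

Answer: A, C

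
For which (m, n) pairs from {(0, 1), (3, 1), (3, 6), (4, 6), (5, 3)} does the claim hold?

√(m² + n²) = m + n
(0, 1)

Testing each pair:
(0, 1): LHS = 1, RHS = 1 → holds
(3, 1): LHS = √(10) ≈ 3.162, RHS = 4 → fails
(3, 6): LHS = 3·√(5) ≈ 6.708, RHS = 9 → fails
(4, 6): LHS = 2·√(13) ≈ 7.211, RHS = 10 → fails
(5, 3): LHS = √(34) ≈ 5.831, RHS = 8 → fails

1 of 5 pairs satisfies the claim.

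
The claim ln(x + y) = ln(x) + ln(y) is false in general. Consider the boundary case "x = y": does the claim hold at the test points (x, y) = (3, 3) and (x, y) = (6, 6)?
At (3, 3): LHS = ln(6) ≈ 1.792 ≠ RHS = 2·ln(3) ≈ 2.197
At (6, 6): LHS = ln(12) ≈ 2.485 ≠ RHS = 2·ln(6) ≈ 3.584

Answer: No, fails at both test points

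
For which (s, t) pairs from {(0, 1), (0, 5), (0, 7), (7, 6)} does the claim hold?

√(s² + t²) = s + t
(0, 1), (0, 5), (0, 7)

Testing each pair:
(0, 1): LHS = 1, RHS = 1 → holds
(0, 5): LHS = 5, RHS = 5 → holds
(0, 7): LHS = 7, RHS = 7 → holds
(7, 6): LHS = √(85) ≈ 9.22, RHS = 13 → fails

3 of 4 pairs satisfy the claim.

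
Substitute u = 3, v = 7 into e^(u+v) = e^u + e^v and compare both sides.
LHS = e^(3+7) = e^10 ≈ 22026.5
RHS = e^3 + e^7 ≈ 1117

LHS ≠ RHS (they differ by about 20909.7), so the equation does not hold here.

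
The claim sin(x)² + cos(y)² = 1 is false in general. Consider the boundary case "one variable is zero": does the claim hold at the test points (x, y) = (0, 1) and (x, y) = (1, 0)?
At (0, 1): LHS = cos(1)² ≈ 0.2919 ≠ RHS = 1
At (1, 0): LHS = sin(1)² + 1 ≈ 1.708 ≠ RHS = 1

Answer: No, fails at both test points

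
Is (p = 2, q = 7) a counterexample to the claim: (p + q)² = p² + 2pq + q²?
No

Substituting p = 2, q = 7:
LHS = (2 + 7)² = 81
RHS = 2² + 2·2·7 + 7² = 81

The sides agree, so this pair does not disprove the claim.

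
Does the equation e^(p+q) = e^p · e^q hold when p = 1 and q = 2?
Substituting p = 1, q = 2:

LHS = e^(1+2) = e^3 ≈ 20.09
RHS = e^1 · e^2 = e^3 ≈ 20.09

LHS = RHS, so the equation holds at this point.

Answer: Holds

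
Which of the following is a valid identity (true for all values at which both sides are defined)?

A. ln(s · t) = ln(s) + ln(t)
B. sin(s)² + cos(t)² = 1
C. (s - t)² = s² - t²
A

A: holds — e.g. at (3, 5), both sides equal ln(15) ≈ 2.708.
B: fails at (4, 5) — LHS = cos(5)² + sin(4)² ≈ 0.6532, RHS = 1.
C: fails at (6, 7) — LHS = 1, RHS = -13.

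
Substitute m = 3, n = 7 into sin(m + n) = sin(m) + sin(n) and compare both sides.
LHS = sin(3 + 7) = sin(10) ≈ -0.544
RHS = sin(3) + sin(7) ≈ 0.7981

LHS ≠ RHS (they differ by about 1.342), so the equation does not hold here.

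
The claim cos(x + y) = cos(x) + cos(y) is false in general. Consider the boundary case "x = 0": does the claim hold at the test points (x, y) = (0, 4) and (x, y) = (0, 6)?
No, fails at both test points

At (0, 4): LHS = cos(4) ≈ -0.6536 ≠ RHS = cos(4) + 1 ≈ 0.3464
At (0, 6): LHS = cos(6) ≈ 0.9602 ≠ RHS = cos(6) + 1 ≈ 1.96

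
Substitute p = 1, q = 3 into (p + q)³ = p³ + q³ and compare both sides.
LHS = (1 + 3)³ = 64
RHS = 1³ + 3³ = 28

LHS ≠ RHS, so the equation does not hold here.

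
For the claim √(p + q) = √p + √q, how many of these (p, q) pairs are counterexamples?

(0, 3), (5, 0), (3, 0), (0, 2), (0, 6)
Testing each pair:
(0, 3): LHS = √(3) ≈ 1.732, RHS = √(3) ≈ 1.732 → satisfies claim
(5, 0): LHS = √(5) ≈ 2.236, RHS = √(5) ≈ 2.236 → satisfies claim
(3, 0): LHS = √(3) ≈ 1.732, RHS = √(3) ≈ 1.732 → satisfies claim
(0, 2): LHS = √(2) ≈ 1.414, RHS = √(2) ≈ 1.414 → satisfies claim
(0, 6): LHS = √(6) ≈ 2.449, RHS = √(6) ≈ 2.449 → satisfies claim

That makes 0 counterexamples.

Answer: 0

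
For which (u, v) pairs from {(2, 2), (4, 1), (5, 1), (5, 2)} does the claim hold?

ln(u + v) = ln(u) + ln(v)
(2, 2)

Testing each pair:
(2, 2): LHS = ln(4) ≈ 1.386, RHS = 2·ln(2) ≈ 1.386 → holds
(4, 1): LHS = ln(5) ≈ 1.609, RHS = ln(4) ≈ 1.386 → fails
(5, 1): LHS = ln(6) ≈ 1.792, RHS = ln(5) ≈ 1.609 → fails
(5, 2): LHS = ln(7) ≈ 1.946, RHS = ln(2) + ln(5) ≈ 2.303 → fails

1 of 4 pairs satisfies the claim.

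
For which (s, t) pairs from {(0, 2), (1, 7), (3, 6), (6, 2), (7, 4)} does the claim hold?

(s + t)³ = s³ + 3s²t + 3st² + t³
All pairs

Testing each pair:
(0, 2): LHS = 8, RHS = 8 → holds
(1, 7): LHS = 512, RHS = 512 → holds
(3, 6): LHS = 729, RHS = 729 → holds
(6, 2): LHS = 512, RHS = 512 → holds
(7, 4): LHS = 1331, RHS = 1331 → holds

Every pair satisfies the claim.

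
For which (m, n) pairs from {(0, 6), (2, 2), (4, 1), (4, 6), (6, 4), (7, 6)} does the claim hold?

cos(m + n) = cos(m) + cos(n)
None

Testing each pair:
(0, 6): LHS = cos(6) ≈ 0.9602, RHS = cos(6) + 1 ≈ 1.96 → fails
(2, 2): LHS = cos(4) ≈ -0.6536, RHS = 2·cos(2) ≈ -0.8323 → fails
(4, 1): LHS = cos(5) ≈ 0.2837, RHS = cos(4) + cos(1) ≈ -0.1133 → fails
(4, 6): LHS = cos(10) ≈ -0.8391, RHS = cos(4) + cos(6) ≈ 0.3065 → fails
(6, 4): LHS = cos(10) ≈ -0.8391, RHS = cos(4) + cos(6) ≈ 0.3065 → fails
(7, 6): LHS = cos(13) ≈ 0.9074, RHS = cos(7) + cos(6) ≈ 1.714 → fails

No pair satisfies the claim.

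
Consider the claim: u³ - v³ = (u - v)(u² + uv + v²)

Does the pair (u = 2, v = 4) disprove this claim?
No

Substituting u = 2, v = 4:
LHS = 2³ - 4³ = -56
RHS = (2 - 4)(2² + 2·4 + 4²) = -56

The sides agree, so this pair does not disprove the claim.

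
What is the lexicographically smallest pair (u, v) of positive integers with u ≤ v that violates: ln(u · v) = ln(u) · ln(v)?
Substituting (1, 2) into the claim:
LHS = ln(1 · 2) = ln(2) ≈ 0.6931
RHS = ln(1) · ln(2) = 0

Since LHS ≠ RHS, this pair disproves the claim, and no lexicographically smaller pair (u ≤ v, positive integers) does.

For instance (5, 5) is also a counterexample (LHS = ln(25) ≈ 3.219, RHS = ln(5)² ≈ 2.59), but it's lexicographically larger.

Answer: (u, v) = (1, 2)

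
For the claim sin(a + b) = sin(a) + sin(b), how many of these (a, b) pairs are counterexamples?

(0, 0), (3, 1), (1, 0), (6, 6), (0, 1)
2

Testing each pair:
(0, 0): LHS = 0, RHS = 0 → satisfies claim
(3, 1): LHS = sin(4) ≈ -0.7568, RHS = sin(3) + sin(1) ≈ 0.9826 → counterexample
(1, 0): LHS = sin(1) ≈ 0.8415, RHS = sin(1) ≈ 0.8415 → satisfies claim
(6, 6): LHS = sin(12) ≈ -0.5366, RHS = 2·sin(6) ≈ -0.5588 → counterexample
(0, 1): LHS = sin(1) ≈ 0.8415, RHS = sin(1) ≈ 0.8415 → satisfies claim

That makes 2 counterexamples.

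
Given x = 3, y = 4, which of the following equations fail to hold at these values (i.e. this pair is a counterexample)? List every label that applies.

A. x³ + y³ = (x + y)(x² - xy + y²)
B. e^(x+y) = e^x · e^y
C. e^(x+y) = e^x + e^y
C

Evaluating each claim at the given values:
A. LHS = 91, RHS = 91 → holds here (LHS = RHS)
B. LHS = e^7 ≈ 1097, RHS = e^7 ≈ 1097 → holds here (LHS = RHS)
C. LHS = e^7 ≈ 1097, RHS = e^3 + e^4 ≈ 74.68 → fails here (LHS ≠ RHS)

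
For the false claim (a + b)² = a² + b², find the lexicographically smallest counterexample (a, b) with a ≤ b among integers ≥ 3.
(a, b) = (3, 3)

Substituting (3, 3) into the claim:
LHS = (3 + 3)² = 36
RHS = 3² + 3² = 18

Since LHS ≠ RHS, this pair disproves the claim, and no lexicographically smaller pair (a ≤ b, integers ≥ 3) does.

For instance (3, 6) is also a counterexample (LHS = 81, RHS = 45), but it's lexicographically larger.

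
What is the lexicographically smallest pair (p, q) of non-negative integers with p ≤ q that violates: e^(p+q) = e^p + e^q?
(p, q) = (0, 0)

Substituting (0, 0) into the claim:
LHS = e^(0+0) = 1
RHS = e^0 + e^0 = 2

Since LHS ≠ RHS, this pair disproves the claim, and no lexicographically smaller pair (p ≤ q, non-negative integers) does.

For instance (5, 7) is also a counterexample (LHS = e^12 ≈ 162754.8, RHS = e^5 + e^7 ≈ 1245), but it's lexicographically larger.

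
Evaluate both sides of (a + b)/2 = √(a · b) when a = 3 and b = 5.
LHS = (3 + 5)/2 = 4
RHS = √(3 · 5) = √(15) ≈ 3.873

LHS ≠ RHS (they differ by about 0.127), so the equation does not hold here.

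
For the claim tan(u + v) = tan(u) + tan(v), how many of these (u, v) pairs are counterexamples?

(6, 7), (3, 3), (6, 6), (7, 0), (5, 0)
3

Testing each pair:
(6, 7): LHS = tan(13) ≈ 0.463, RHS = tan(6) + tan(7) ≈ 0.5804 → counterexample
(3, 3): LHS = tan(6) ≈ -0.291, RHS = 2·tan(3) ≈ -0.2851 → counterexample
(6, 6): LHS = tan(12) ≈ -0.6359, RHS = 2·tan(6) ≈ -0.582 → counterexample
(7, 0): LHS = tan(7) ≈ 0.8714, RHS = tan(7) ≈ 0.8714 → satisfies claim
(5, 0): LHS = tan(5) ≈ -3.381, RHS = tan(5) ≈ -3.381 → satisfies claim

That makes 3 counterexamples.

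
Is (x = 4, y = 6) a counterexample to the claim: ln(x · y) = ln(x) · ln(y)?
Yes

Substituting x = 4, y = 6:
LHS = ln(4 · 6) = ln(24) ≈ 3.178
RHS = ln(4) · ln(6) ≈ 2.484

Since LHS ≠ RHS, this pair disproves the claim.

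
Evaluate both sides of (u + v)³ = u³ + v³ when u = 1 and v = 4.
LHS = (1 + 4)³ = 125
RHS = 1³ + 4³ = 65

LHS ≠ RHS, so the equation does not hold here.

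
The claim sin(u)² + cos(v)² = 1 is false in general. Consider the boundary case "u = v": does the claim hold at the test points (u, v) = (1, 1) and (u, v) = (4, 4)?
At (1, 1): LHS = cos(1)² + sin(1)² = 1, RHS = 1 → equal
At (4, 4): LHS = cos(4)² + sin(4)² = 1, RHS = 1 → equal

So the claim does hold at both of these boundary points, even though it is not an identity.

Answer: Yes, holds at both test points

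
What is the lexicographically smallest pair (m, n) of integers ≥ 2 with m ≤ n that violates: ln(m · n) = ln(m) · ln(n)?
(m, n) = (2, 2)

Substituting (2, 2) into the claim:
LHS = ln(2 · 2) = ln(4) ≈ 1.386
RHS = ln(2) · ln(2) = ln(2)² ≈ 0.4805

Since LHS ≠ RHS, this pair disproves the claim, and no lexicographically smaller pair (m ≤ n, integers ≥ 2) does.

For instance (4, 9) is also a counterexample (LHS = ln(36) ≈ 3.584, RHS = ln(4)·ln(9) ≈ 3.046), but it's lexicographically larger.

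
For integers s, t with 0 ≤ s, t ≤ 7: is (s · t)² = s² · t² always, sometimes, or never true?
Always true

The identity holds for every pair in the range. For instance at (s, t) = (4, 6): both sides equal 576.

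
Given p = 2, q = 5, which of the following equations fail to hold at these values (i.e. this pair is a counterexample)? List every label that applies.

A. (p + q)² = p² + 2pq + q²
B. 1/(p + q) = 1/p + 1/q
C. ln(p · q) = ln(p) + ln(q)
B

Evaluating each claim at the given values:
A. LHS = 49, RHS = 49 → holds here (LHS = RHS)
B. LHS = 1/7, RHS = 7/10 → fails here (LHS ≠ RHS)
C. LHS = ln(10) ≈ 2.303, RHS = ln(2) + ln(5) ≈ 2.303 → holds here (LHS = RHS)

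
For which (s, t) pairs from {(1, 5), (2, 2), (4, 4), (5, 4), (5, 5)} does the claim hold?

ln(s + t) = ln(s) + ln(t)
Testing each pair:
(1, 5): LHS = ln(6) ≈ 1.792, RHS = ln(5) ≈ 1.609 → fails
(2, 2): LHS = ln(4) ≈ 1.386, RHS = 2·ln(2) ≈ 1.386 → holds
(4, 4): LHS = ln(8) ≈ 2.079, RHS = 2·ln(4) ≈ 2.773 → fails
(5, 4): LHS = ln(9) ≈ 2.197, RHS = ln(4) + ln(5) ≈ 2.996 → fails
(5, 5): LHS = ln(10) ≈ 2.303, RHS = 2·ln(5) ≈ 3.219 → fails

1 of 5 pairs satisfies the claim.

Answer: (2, 2)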